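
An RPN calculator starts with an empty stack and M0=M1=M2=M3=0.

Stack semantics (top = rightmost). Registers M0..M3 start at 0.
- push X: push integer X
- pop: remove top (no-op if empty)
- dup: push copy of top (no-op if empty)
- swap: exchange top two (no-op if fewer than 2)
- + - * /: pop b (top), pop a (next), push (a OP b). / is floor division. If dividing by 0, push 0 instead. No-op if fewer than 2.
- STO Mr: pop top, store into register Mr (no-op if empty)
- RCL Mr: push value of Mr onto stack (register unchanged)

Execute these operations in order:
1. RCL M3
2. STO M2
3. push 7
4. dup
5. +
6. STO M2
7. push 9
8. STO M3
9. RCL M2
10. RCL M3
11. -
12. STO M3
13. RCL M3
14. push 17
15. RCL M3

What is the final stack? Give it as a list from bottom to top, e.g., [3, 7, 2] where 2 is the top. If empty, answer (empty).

Answer: [5, 17, 5]

Derivation:
After op 1 (RCL M3): stack=[0] mem=[0,0,0,0]
After op 2 (STO M2): stack=[empty] mem=[0,0,0,0]
After op 3 (push 7): stack=[7] mem=[0,0,0,0]
After op 4 (dup): stack=[7,7] mem=[0,0,0,0]
After op 5 (+): stack=[14] mem=[0,0,0,0]
After op 6 (STO M2): stack=[empty] mem=[0,0,14,0]
After op 7 (push 9): stack=[9] mem=[0,0,14,0]
After op 8 (STO M3): stack=[empty] mem=[0,0,14,9]
After op 9 (RCL M2): stack=[14] mem=[0,0,14,9]
After op 10 (RCL M3): stack=[14,9] mem=[0,0,14,9]
After op 11 (-): stack=[5] mem=[0,0,14,9]
After op 12 (STO M3): stack=[empty] mem=[0,0,14,5]
After op 13 (RCL M3): stack=[5] mem=[0,0,14,5]
After op 14 (push 17): stack=[5,17] mem=[0,0,14,5]
After op 15 (RCL M3): stack=[5,17,5] mem=[0,0,14,5]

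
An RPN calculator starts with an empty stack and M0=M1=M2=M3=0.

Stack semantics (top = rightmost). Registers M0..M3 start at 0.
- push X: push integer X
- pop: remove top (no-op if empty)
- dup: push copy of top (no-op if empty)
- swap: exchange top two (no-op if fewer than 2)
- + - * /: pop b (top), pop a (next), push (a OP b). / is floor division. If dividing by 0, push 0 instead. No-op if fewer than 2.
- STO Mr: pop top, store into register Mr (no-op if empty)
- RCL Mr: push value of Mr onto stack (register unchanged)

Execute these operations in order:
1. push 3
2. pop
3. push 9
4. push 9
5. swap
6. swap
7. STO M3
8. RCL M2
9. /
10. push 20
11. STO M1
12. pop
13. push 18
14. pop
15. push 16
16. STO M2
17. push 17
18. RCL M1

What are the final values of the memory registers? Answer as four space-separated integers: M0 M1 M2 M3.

After op 1 (push 3): stack=[3] mem=[0,0,0,0]
After op 2 (pop): stack=[empty] mem=[0,0,0,0]
After op 3 (push 9): stack=[9] mem=[0,0,0,0]
After op 4 (push 9): stack=[9,9] mem=[0,0,0,0]
After op 5 (swap): stack=[9,9] mem=[0,0,0,0]
After op 6 (swap): stack=[9,9] mem=[0,0,0,0]
After op 7 (STO M3): stack=[9] mem=[0,0,0,9]
After op 8 (RCL M2): stack=[9,0] mem=[0,0,0,9]
After op 9 (/): stack=[0] mem=[0,0,0,9]
After op 10 (push 20): stack=[0,20] mem=[0,0,0,9]
After op 11 (STO M1): stack=[0] mem=[0,20,0,9]
After op 12 (pop): stack=[empty] mem=[0,20,0,9]
After op 13 (push 18): stack=[18] mem=[0,20,0,9]
After op 14 (pop): stack=[empty] mem=[0,20,0,9]
After op 15 (push 16): stack=[16] mem=[0,20,0,9]
After op 16 (STO M2): stack=[empty] mem=[0,20,16,9]
After op 17 (push 17): stack=[17] mem=[0,20,16,9]
After op 18 (RCL M1): stack=[17,20] mem=[0,20,16,9]

Answer: 0 20 16 9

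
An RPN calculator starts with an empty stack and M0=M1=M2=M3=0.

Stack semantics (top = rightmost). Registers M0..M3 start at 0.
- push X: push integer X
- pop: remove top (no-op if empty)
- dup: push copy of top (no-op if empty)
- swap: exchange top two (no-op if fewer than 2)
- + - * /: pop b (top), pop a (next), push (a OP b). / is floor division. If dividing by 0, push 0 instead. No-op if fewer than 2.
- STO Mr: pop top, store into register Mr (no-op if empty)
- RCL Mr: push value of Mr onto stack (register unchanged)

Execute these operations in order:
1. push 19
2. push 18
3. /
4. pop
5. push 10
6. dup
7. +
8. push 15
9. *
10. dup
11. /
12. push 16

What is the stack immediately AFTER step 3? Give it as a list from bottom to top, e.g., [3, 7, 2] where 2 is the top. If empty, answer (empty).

After op 1 (push 19): stack=[19] mem=[0,0,0,0]
After op 2 (push 18): stack=[19,18] mem=[0,0,0,0]
After op 3 (/): stack=[1] mem=[0,0,0,0]

[1]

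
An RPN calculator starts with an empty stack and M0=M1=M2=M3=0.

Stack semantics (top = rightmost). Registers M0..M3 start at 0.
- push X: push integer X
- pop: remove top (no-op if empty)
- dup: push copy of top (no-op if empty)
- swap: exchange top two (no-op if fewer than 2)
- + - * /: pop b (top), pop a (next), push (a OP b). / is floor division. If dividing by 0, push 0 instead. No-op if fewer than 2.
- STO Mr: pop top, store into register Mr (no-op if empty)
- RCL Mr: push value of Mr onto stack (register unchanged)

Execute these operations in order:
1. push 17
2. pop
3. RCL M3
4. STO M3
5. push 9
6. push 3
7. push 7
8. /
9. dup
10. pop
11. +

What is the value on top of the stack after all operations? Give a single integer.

After op 1 (push 17): stack=[17] mem=[0,0,0,0]
After op 2 (pop): stack=[empty] mem=[0,0,0,0]
After op 3 (RCL M3): stack=[0] mem=[0,0,0,0]
After op 4 (STO M3): stack=[empty] mem=[0,0,0,0]
After op 5 (push 9): stack=[9] mem=[0,0,0,0]
After op 6 (push 3): stack=[9,3] mem=[0,0,0,0]
After op 7 (push 7): stack=[9,3,7] mem=[0,0,0,0]
After op 8 (/): stack=[9,0] mem=[0,0,0,0]
After op 9 (dup): stack=[9,0,0] mem=[0,0,0,0]
After op 10 (pop): stack=[9,0] mem=[0,0,0,0]
After op 11 (+): stack=[9] mem=[0,0,0,0]

Answer: 9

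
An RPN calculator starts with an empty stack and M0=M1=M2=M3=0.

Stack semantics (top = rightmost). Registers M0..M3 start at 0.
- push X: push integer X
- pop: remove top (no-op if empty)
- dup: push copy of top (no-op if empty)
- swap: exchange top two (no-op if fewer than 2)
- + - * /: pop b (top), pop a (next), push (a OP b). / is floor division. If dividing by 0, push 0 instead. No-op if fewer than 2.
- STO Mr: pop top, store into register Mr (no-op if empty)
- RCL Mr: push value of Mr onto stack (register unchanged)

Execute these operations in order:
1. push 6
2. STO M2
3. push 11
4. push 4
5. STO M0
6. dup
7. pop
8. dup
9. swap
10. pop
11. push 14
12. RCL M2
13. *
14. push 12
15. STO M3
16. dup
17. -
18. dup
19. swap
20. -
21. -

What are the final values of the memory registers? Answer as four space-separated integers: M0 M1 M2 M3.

Answer: 4 0 6 12

Derivation:
After op 1 (push 6): stack=[6] mem=[0,0,0,0]
After op 2 (STO M2): stack=[empty] mem=[0,0,6,0]
After op 3 (push 11): stack=[11] mem=[0,0,6,0]
After op 4 (push 4): stack=[11,4] mem=[0,0,6,0]
After op 5 (STO M0): stack=[11] mem=[4,0,6,0]
After op 6 (dup): stack=[11,11] mem=[4,0,6,0]
After op 7 (pop): stack=[11] mem=[4,0,6,0]
After op 8 (dup): stack=[11,11] mem=[4,0,6,0]
After op 9 (swap): stack=[11,11] mem=[4,0,6,0]
After op 10 (pop): stack=[11] mem=[4,0,6,0]
After op 11 (push 14): stack=[11,14] mem=[4,0,6,0]
After op 12 (RCL M2): stack=[11,14,6] mem=[4,0,6,0]
After op 13 (*): stack=[11,84] mem=[4,0,6,0]
After op 14 (push 12): stack=[11,84,12] mem=[4,0,6,0]
After op 15 (STO M3): stack=[11,84] mem=[4,0,6,12]
After op 16 (dup): stack=[11,84,84] mem=[4,0,6,12]
After op 17 (-): stack=[11,0] mem=[4,0,6,12]
After op 18 (dup): stack=[11,0,0] mem=[4,0,6,12]
After op 19 (swap): stack=[11,0,0] mem=[4,0,6,12]
After op 20 (-): stack=[11,0] mem=[4,0,6,12]
After op 21 (-): stack=[11] mem=[4,0,6,12]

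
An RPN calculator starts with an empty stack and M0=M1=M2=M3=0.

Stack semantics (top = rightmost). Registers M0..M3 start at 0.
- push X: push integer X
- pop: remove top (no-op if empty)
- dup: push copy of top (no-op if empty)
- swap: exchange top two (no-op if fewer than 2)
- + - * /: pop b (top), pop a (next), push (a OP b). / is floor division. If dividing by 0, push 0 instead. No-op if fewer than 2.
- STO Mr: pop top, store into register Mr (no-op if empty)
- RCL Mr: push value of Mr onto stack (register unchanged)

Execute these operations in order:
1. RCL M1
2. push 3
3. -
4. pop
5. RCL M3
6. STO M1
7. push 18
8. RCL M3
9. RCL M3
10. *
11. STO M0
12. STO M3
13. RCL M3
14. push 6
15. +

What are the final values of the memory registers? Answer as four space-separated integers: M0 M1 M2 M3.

After op 1 (RCL M1): stack=[0] mem=[0,0,0,0]
After op 2 (push 3): stack=[0,3] mem=[0,0,0,0]
After op 3 (-): stack=[-3] mem=[0,0,0,0]
After op 4 (pop): stack=[empty] mem=[0,0,0,0]
After op 5 (RCL M3): stack=[0] mem=[0,0,0,0]
After op 6 (STO M1): stack=[empty] mem=[0,0,0,0]
After op 7 (push 18): stack=[18] mem=[0,0,0,0]
After op 8 (RCL M3): stack=[18,0] mem=[0,0,0,0]
After op 9 (RCL M3): stack=[18,0,0] mem=[0,0,0,0]
After op 10 (*): stack=[18,0] mem=[0,0,0,0]
After op 11 (STO M0): stack=[18] mem=[0,0,0,0]
After op 12 (STO M3): stack=[empty] mem=[0,0,0,18]
After op 13 (RCL M3): stack=[18] mem=[0,0,0,18]
After op 14 (push 6): stack=[18,6] mem=[0,0,0,18]
After op 15 (+): stack=[24] mem=[0,0,0,18]

Answer: 0 0 0 18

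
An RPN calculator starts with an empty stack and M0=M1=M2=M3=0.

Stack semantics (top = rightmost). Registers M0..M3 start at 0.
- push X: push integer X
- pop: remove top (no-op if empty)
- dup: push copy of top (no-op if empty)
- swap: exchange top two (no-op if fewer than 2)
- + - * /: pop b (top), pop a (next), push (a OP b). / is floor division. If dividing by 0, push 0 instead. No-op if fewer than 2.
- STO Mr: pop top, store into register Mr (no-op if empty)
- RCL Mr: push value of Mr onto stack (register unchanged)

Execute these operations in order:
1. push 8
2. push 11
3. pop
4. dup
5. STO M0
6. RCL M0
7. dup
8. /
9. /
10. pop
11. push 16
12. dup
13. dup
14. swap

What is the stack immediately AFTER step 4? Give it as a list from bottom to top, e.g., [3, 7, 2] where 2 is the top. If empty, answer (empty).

After op 1 (push 8): stack=[8] mem=[0,0,0,0]
After op 2 (push 11): stack=[8,11] mem=[0,0,0,0]
After op 3 (pop): stack=[8] mem=[0,0,0,0]
After op 4 (dup): stack=[8,8] mem=[0,0,0,0]

[8, 8]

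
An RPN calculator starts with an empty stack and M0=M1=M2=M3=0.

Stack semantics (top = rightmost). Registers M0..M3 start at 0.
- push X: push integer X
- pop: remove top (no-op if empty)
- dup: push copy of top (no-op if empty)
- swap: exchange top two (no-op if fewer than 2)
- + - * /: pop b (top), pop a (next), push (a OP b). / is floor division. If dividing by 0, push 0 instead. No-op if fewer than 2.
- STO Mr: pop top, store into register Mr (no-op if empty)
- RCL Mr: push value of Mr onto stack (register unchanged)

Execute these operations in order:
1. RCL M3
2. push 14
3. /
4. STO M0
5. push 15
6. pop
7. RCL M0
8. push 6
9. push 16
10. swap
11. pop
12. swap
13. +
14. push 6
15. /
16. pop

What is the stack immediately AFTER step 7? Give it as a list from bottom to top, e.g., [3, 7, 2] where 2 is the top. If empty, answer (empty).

After op 1 (RCL M3): stack=[0] mem=[0,0,0,0]
After op 2 (push 14): stack=[0,14] mem=[0,0,0,0]
After op 3 (/): stack=[0] mem=[0,0,0,0]
After op 4 (STO M0): stack=[empty] mem=[0,0,0,0]
After op 5 (push 15): stack=[15] mem=[0,0,0,0]
After op 6 (pop): stack=[empty] mem=[0,0,0,0]
After op 7 (RCL M0): stack=[0] mem=[0,0,0,0]

[0]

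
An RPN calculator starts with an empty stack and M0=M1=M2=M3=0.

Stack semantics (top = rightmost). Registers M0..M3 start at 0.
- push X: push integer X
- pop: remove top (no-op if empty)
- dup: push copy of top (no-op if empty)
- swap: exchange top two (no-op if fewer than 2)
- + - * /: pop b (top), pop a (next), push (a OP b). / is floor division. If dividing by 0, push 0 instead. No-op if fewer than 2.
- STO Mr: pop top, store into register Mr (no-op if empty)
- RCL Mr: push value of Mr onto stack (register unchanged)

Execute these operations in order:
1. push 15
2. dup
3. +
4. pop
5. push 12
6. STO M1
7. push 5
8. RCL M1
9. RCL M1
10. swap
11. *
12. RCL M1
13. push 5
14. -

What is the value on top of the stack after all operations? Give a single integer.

Answer: 7

Derivation:
After op 1 (push 15): stack=[15] mem=[0,0,0,0]
After op 2 (dup): stack=[15,15] mem=[0,0,0,0]
After op 3 (+): stack=[30] mem=[0,0,0,0]
After op 4 (pop): stack=[empty] mem=[0,0,0,0]
After op 5 (push 12): stack=[12] mem=[0,0,0,0]
After op 6 (STO M1): stack=[empty] mem=[0,12,0,0]
After op 7 (push 5): stack=[5] mem=[0,12,0,0]
After op 8 (RCL M1): stack=[5,12] mem=[0,12,0,0]
After op 9 (RCL M1): stack=[5,12,12] mem=[0,12,0,0]
After op 10 (swap): stack=[5,12,12] mem=[0,12,0,0]
After op 11 (*): stack=[5,144] mem=[0,12,0,0]
After op 12 (RCL M1): stack=[5,144,12] mem=[0,12,0,0]
After op 13 (push 5): stack=[5,144,12,5] mem=[0,12,0,0]
After op 14 (-): stack=[5,144,7] mem=[0,12,0,0]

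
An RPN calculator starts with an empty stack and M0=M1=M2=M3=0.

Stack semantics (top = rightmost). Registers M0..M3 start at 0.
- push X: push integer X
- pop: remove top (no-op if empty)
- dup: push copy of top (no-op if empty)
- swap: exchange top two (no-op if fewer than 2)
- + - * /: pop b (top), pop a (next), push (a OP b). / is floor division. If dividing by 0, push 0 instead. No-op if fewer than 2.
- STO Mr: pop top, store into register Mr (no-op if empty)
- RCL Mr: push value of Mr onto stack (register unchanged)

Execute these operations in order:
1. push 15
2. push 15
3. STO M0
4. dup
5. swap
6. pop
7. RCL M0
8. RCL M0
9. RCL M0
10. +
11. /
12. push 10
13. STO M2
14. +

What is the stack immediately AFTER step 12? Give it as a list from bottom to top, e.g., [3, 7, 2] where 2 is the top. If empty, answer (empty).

After op 1 (push 15): stack=[15] mem=[0,0,0,0]
After op 2 (push 15): stack=[15,15] mem=[0,0,0,0]
After op 3 (STO M0): stack=[15] mem=[15,0,0,0]
After op 4 (dup): stack=[15,15] mem=[15,0,0,0]
After op 5 (swap): stack=[15,15] mem=[15,0,0,0]
After op 6 (pop): stack=[15] mem=[15,0,0,0]
After op 7 (RCL M0): stack=[15,15] mem=[15,0,0,0]
After op 8 (RCL M0): stack=[15,15,15] mem=[15,0,0,0]
After op 9 (RCL M0): stack=[15,15,15,15] mem=[15,0,0,0]
After op 10 (+): stack=[15,15,30] mem=[15,0,0,0]
After op 11 (/): stack=[15,0] mem=[15,0,0,0]
After op 12 (push 10): stack=[15,0,10] mem=[15,0,0,0]

[15, 0, 10]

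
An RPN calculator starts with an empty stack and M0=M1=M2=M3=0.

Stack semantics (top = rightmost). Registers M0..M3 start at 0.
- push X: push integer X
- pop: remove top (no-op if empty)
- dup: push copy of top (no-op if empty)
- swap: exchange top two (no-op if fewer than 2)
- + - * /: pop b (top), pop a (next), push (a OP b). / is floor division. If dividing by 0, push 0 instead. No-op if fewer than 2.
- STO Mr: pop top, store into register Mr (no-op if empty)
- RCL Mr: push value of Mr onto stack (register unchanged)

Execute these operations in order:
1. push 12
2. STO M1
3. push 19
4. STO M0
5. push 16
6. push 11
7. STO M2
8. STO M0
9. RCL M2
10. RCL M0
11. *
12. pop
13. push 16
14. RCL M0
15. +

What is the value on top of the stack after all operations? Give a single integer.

Answer: 32

Derivation:
After op 1 (push 12): stack=[12] mem=[0,0,0,0]
After op 2 (STO M1): stack=[empty] mem=[0,12,0,0]
After op 3 (push 19): stack=[19] mem=[0,12,0,0]
After op 4 (STO M0): stack=[empty] mem=[19,12,0,0]
After op 5 (push 16): stack=[16] mem=[19,12,0,0]
After op 6 (push 11): stack=[16,11] mem=[19,12,0,0]
After op 7 (STO M2): stack=[16] mem=[19,12,11,0]
After op 8 (STO M0): stack=[empty] mem=[16,12,11,0]
After op 9 (RCL M2): stack=[11] mem=[16,12,11,0]
After op 10 (RCL M0): stack=[11,16] mem=[16,12,11,0]
After op 11 (*): stack=[176] mem=[16,12,11,0]
After op 12 (pop): stack=[empty] mem=[16,12,11,0]
After op 13 (push 16): stack=[16] mem=[16,12,11,0]
After op 14 (RCL M0): stack=[16,16] mem=[16,12,11,0]
After op 15 (+): stack=[32] mem=[16,12,11,0]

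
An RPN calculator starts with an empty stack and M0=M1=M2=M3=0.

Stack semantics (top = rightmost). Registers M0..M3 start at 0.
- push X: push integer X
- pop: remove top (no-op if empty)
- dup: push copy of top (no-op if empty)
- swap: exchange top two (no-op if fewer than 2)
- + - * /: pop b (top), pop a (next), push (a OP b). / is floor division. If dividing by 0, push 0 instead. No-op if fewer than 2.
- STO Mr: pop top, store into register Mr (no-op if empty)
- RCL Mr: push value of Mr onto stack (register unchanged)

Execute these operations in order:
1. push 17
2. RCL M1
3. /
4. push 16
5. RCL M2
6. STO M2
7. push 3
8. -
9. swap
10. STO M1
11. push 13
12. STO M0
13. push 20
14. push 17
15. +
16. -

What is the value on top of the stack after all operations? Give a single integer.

Answer: -24

Derivation:
After op 1 (push 17): stack=[17] mem=[0,0,0,0]
After op 2 (RCL M1): stack=[17,0] mem=[0,0,0,0]
After op 3 (/): stack=[0] mem=[0,0,0,0]
After op 4 (push 16): stack=[0,16] mem=[0,0,0,0]
After op 5 (RCL M2): stack=[0,16,0] mem=[0,0,0,0]
After op 6 (STO M2): stack=[0,16] mem=[0,0,0,0]
After op 7 (push 3): stack=[0,16,3] mem=[0,0,0,0]
After op 8 (-): stack=[0,13] mem=[0,0,0,0]
After op 9 (swap): stack=[13,0] mem=[0,0,0,0]
After op 10 (STO M1): stack=[13] mem=[0,0,0,0]
After op 11 (push 13): stack=[13,13] mem=[0,0,0,0]
After op 12 (STO M0): stack=[13] mem=[13,0,0,0]
After op 13 (push 20): stack=[13,20] mem=[13,0,0,0]
After op 14 (push 17): stack=[13,20,17] mem=[13,0,0,0]
After op 15 (+): stack=[13,37] mem=[13,0,0,0]
After op 16 (-): stack=[-24] mem=[13,0,0,0]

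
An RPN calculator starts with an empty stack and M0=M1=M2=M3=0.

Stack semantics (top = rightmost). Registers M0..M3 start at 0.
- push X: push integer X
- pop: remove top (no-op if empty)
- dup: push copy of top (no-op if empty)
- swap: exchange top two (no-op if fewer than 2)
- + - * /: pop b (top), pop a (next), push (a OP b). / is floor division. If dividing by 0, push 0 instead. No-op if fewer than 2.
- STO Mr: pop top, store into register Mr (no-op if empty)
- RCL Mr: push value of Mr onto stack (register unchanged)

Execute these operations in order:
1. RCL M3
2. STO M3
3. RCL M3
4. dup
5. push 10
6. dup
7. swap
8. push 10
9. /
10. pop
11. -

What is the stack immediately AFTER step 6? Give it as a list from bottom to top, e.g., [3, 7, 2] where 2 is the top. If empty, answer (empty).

After op 1 (RCL M3): stack=[0] mem=[0,0,0,0]
After op 2 (STO M3): stack=[empty] mem=[0,0,0,0]
After op 3 (RCL M3): stack=[0] mem=[0,0,0,0]
After op 4 (dup): stack=[0,0] mem=[0,0,0,0]
After op 5 (push 10): stack=[0,0,10] mem=[0,0,0,0]
After op 6 (dup): stack=[0,0,10,10] mem=[0,0,0,0]

[0, 0, 10, 10]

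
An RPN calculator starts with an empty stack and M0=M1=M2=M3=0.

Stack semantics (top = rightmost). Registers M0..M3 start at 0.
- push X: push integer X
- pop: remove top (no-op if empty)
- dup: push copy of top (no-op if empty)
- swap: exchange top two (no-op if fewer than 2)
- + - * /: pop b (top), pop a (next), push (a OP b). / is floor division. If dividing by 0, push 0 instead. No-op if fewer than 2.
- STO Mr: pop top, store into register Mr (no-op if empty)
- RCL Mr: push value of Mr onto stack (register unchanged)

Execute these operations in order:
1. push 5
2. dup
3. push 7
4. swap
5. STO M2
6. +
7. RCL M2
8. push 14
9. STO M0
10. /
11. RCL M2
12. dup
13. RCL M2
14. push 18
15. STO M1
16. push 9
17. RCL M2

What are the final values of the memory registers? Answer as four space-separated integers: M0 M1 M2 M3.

Answer: 14 18 5 0

Derivation:
After op 1 (push 5): stack=[5] mem=[0,0,0,0]
After op 2 (dup): stack=[5,5] mem=[0,0,0,0]
After op 3 (push 7): stack=[5,5,7] mem=[0,0,0,0]
After op 4 (swap): stack=[5,7,5] mem=[0,0,0,0]
After op 5 (STO M2): stack=[5,7] mem=[0,0,5,0]
After op 6 (+): stack=[12] mem=[0,0,5,0]
After op 7 (RCL M2): stack=[12,5] mem=[0,0,5,0]
After op 8 (push 14): stack=[12,5,14] mem=[0,0,5,0]
After op 9 (STO M0): stack=[12,5] mem=[14,0,5,0]
After op 10 (/): stack=[2] mem=[14,0,5,0]
After op 11 (RCL M2): stack=[2,5] mem=[14,0,5,0]
After op 12 (dup): stack=[2,5,5] mem=[14,0,5,0]
After op 13 (RCL M2): stack=[2,5,5,5] mem=[14,0,5,0]
After op 14 (push 18): stack=[2,5,5,5,18] mem=[14,0,5,0]
After op 15 (STO M1): stack=[2,5,5,5] mem=[14,18,5,0]
After op 16 (push 9): stack=[2,5,5,5,9] mem=[14,18,5,0]
After op 17 (RCL M2): stack=[2,5,5,5,9,5] mem=[14,18,5,0]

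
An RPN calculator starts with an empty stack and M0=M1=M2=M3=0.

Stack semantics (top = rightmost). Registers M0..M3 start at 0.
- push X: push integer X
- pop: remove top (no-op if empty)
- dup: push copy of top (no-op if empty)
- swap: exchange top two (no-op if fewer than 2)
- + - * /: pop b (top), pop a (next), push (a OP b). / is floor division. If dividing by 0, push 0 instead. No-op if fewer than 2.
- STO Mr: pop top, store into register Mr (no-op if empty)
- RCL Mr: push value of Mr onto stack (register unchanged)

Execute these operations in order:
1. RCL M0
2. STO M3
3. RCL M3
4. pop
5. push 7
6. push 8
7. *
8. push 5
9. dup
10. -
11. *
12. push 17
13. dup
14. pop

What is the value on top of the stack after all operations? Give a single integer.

Answer: 17

Derivation:
After op 1 (RCL M0): stack=[0] mem=[0,0,0,0]
After op 2 (STO M3): stack=[empty] mem=[0,0,0,0]
After op 3 (RCL M3): stack=[0] mem=[0,0,0,0]
After op 4 (pop): stack=[empty] mem=[0,0,0,0]
After op 5 (push 7): stack=[7] mem=[0,0,0,0]
After op 6 (push 8): stack=[7,8] mem=[0,0,0,0]
After op 7 (*): stack=[56] mem=[0,0,0,0]
After op 8 (push 5): stack=[56,5] mem=[0,0,0,0]
After op 9 (dup): stack=[56,5,5] mem=[0,0,0,0]
After op 10 (-): stack=[56,0] mem=[0,0,0,0]
After op 11 (*): stack=[0] mem=[0,0,0,0]
After op 12 (push 17): stack=[0,17] mem=[0,0,0,0]
After op 13 (dup): stack=[0,17,17] mem=[0,0,0,0]
After op 14 (pop): stack=[0,17] mem=[0,0,0,0]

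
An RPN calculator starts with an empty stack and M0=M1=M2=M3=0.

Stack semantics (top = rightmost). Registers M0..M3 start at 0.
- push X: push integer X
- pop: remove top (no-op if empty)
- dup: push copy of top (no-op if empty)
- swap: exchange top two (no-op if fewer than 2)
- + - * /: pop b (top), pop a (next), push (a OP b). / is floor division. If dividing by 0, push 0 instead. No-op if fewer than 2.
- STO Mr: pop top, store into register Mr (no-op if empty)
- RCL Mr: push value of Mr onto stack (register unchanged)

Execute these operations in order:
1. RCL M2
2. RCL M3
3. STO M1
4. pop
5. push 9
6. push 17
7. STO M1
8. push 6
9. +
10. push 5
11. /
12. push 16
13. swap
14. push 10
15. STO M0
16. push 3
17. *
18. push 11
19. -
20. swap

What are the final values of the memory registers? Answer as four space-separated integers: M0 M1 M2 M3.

Answer: 10 17 0 0

Derivation:
After op 1 (RCL M2): stack=[0] mem=[0,0,0,0]
After op 2 (RCL M3): stack=[0,0] mem=[0,0,0,0]
After op 3 (STO M1): stack=[0] mem=[0,0,0,0]
After op 4 (pop): stack=[empty] mem=[0,0,0,0]
After op 5 (push 9): stack=[9] mem=[0,0,0,0]
After op 6 (push 17): stack=[9,17] mem=[0,0,0,0]
After op 7 (STO M1): stack=[9] mem=[0,17,0,0]
After op 8 (push 6): stack=[9,6] mem=[0,17,0,0]
After op 9 (+): stack=[15] mem=[0,17,0,0]
After op 10 (push 5): stack=[15,5] mem=[0,17,0,0]
After op 11 (/): stack=[3] mem=[0,17,0,0]
After op 12 (push 16): stack=[3,16] mem=[0,17,0,0]
After op 13 (swap): stack=[16,3] mem=[0,17,0,0]
After op 14 (push 10): stack=[16,3,10] mem=[0,17,0,0]
After op 15 (STO M0): stack=[16,3] mem=[10,17,0,0]
After op 16 (push 3): stack=[16,3,3] mem=[10,17,0,0]
After op 17 (*): stack=[16,9] mem=[10,17,0,0]
After op 18 (push 11): stack=[16,9,11] mem=[10,17,0,0]
After op 19 (-): stack=[16,-2] mem=[10,17,0,0]
After op 20 (swap): stack=[-2,16] mem=[10,17,0,0]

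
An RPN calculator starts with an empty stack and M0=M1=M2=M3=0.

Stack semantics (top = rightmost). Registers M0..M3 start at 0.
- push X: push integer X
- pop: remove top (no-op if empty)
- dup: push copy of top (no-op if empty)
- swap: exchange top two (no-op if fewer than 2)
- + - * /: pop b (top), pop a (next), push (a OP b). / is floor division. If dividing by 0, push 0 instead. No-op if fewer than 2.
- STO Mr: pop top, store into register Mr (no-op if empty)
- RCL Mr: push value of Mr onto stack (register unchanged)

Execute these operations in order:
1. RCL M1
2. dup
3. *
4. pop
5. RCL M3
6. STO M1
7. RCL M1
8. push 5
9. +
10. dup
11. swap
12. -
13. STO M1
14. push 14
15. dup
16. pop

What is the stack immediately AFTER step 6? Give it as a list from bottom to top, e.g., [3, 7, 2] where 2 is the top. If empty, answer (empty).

After op 1 (RCL M1): stack=[0] mem=[0,0,0,0]
After op 2 (dup): stack=[0,0] mem=[0,0,0,0]
After op 3 (*): stack=[0] mem=[0,0,0,0]
After op 4 (pop): stack=[empty] mem=[0,0,0,0]
After op 5 (RCL M3): stack=[0] mem=[0,0,0,0]
After op 6 (STO M1): stack=[empty] mem=[0,0,0,0]

(empty)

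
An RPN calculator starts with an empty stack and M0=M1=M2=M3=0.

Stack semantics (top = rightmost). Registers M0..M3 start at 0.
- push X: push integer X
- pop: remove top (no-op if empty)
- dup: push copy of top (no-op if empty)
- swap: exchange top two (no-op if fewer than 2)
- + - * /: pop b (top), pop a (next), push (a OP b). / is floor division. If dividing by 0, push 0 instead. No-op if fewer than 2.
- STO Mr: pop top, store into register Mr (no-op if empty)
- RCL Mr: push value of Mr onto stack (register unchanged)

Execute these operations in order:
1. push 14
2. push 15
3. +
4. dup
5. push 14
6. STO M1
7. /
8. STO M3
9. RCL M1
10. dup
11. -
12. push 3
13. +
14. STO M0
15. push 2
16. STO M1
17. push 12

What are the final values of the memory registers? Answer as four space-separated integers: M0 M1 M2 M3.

Answer: 3 2 0 1

Derivation:
After op 1 (push 14): stack=[14] mem=[0,0,0,0]
After op 2 (push 15): stack=[14,15] mem=[0,0,0,0]
After op 3 (+): stack=[29] mem=[0,0,0,0]
After op 4 (dup): stack=[29,29] mem=[0,0,0,0]
After op 5 (push 14): stack=[29,29,14] mem=[0,0,0,0]
After op 6 (STO M1): stack=[29,29] mem=[0,14,0,0]
After op 7 (/): stack=[1] mem=[0,14,0,0]
After op 8 (STO M3): stack=[empty] mem=[0,14,0,1]
After op 9 (RCL M1): stack=[14] mem=[0,14,0,1]
After op 10 (dup): stack=[14,14] mem=[0,14,0,1]
After op 11 (-): stack=[0] mem=[0,14,0,1]
After op 12 (push 3): stack=[0,3] mem=[0,14,0,1]
After op 13 (+): stack=[3] mem=[0,14,0,1]
After op 14 (STO M0): stack=[empty] mem=[3,14,0,1]
After op 15 (push 2): stack=[2] mem=[3,14,0,1]
After op 16 (STO M1): stack=[empty] mem=[3,2,0,1]
After op 17 (push 12): stack=[12] mem=[3,2,0,1]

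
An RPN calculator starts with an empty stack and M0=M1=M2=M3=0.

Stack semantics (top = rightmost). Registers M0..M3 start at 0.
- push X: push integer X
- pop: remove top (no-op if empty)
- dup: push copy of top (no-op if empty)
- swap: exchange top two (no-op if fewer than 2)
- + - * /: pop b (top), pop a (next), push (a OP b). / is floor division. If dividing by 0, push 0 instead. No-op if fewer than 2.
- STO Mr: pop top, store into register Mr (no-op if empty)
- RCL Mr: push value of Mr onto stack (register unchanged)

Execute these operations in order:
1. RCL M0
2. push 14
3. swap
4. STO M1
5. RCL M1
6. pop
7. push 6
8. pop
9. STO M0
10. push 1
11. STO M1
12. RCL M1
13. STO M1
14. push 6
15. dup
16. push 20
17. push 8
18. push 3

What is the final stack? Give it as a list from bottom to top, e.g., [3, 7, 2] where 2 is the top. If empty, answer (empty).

Answer: [6, 6, 20, 8, 3]

Derivation:
After op 1 (RCL M0): stack=[0] mem=[0,0,0,0]
After op 2 (push 14): stack=[0,14] mem=[0,0,0,0]
After op 3 (swap): stack=[14,0] mem=[0,0,0,0]
After op 4 (STO M1): stack=[14] mem=[0,0,0,0]
After op 5 (RCL M1): stack=[14,0] mem=[0,0,0,0]
After op 6 (pop): stack=[14] mem=[0,0,0,0]
After op 7 (push 6): stack=[14,6] mem=[0,0,0,0]
After op 8 (pop): stack=[14] mem=[0,0,0,0]
After op 9 (STO M0): stack=[empty] mem=[14,0,0,0]
After op 10 (push 1): stack=[1] mem=[14,0,0,0]
After op 11 (STO M1): stack=[empty] mem=[14,1,0,0]
After op 12 (RCL M1): stack=[1] mem=[14,1,0,0]
After op 13 (STO M1): stack=[empty] mem=[14,1,0,0]
After op 14 (push 6): stack=[6] mem=[14,1,0,0]
After op 15 (dup): stack=[6,6] mem=[14,1,0,0]
After op 16 (push 20): stack=[6,6,20] mem=[14,1,0,0]
After op 17 (push 8): stack=[6,6,20,8] mem=[14,1,0,0]
After op 18 (push 3): stack=[6,6,20,8,3] mem=[14,1,0,0]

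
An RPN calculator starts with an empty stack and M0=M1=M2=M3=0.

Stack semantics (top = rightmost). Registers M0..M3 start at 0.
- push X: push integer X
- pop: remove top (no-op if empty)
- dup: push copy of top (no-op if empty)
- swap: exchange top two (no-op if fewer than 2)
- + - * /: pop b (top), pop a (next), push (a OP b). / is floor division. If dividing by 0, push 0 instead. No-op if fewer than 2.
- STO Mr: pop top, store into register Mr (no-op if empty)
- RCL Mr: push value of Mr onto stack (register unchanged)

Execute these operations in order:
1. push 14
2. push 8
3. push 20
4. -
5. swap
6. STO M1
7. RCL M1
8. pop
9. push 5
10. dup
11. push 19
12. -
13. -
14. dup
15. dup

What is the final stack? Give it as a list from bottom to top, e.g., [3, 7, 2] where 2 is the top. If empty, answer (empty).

After op 1 (push 14): stack=[14] mem=[0,0,0,0]
After op 2 (push 8): stack=[14,8] mem=[0,0,0,0]
After op 3 (push 20): stack=[14,8,20] mem=[0,0,0,0]
After op 4 (-): stack=[14,-12] mem=[0,0,0,0]
After op 5 (swap): stack=[-12,14] mem=[0,0,0,0]
After op 6 (STO M1): stack=[-12] mem=[0,14,0,0]
After op 7 (RCL M1): stack=[-12,14] mem=[0,14,0,0]
After op 8 (pop): stack=[-12] mem=[0,14,0,0]
After op 9 (push 5): stack=[-12,5] mem=[0,14,0,0]
After op 10 (dup): stack=[-12,5,5] mem=[0,14,0,0]
After op 11 (push 19): stack=[-12,5,5,19] mem=[0,14,0,0]
After op 12 (-): stack=[-12,5,-14] mem=[0,14,0,0]
After op 13 (-): stack=[-12,19] mem=[0,14,0,0]
After op 14 (dup): stack=[-12,19,19] mem=[0,14,0,0]
After op 15 (dup): stack=[-12,19,19,19] mem=[0,14,0,0]

Answer: [-12, 19, 19, 19]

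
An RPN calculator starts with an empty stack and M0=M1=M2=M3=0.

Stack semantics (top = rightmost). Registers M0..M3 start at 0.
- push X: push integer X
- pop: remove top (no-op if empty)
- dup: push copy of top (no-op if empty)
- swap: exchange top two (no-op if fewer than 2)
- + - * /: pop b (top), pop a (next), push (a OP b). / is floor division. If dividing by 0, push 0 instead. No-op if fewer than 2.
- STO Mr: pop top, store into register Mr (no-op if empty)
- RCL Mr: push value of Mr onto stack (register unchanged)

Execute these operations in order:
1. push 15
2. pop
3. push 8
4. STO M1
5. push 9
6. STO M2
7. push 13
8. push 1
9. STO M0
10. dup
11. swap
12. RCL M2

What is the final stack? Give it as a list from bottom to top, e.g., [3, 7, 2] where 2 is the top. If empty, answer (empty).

Answer: [13, 13, 9]

Derivation:
After op 1 (push 15): stack=[15] mem=[0,0,0,0]
After op 2 (pop): stack=[empty] mem=[0,0,0,0]
After op 3 (push 8): stack=[8] mem=[0,0,0,0]
After op 4 (STO M1): stack=[empty] mem=[0,8,0,0]
After op 5 (push 9): stack=[9] mem=[0,8,0,0]
After op 6 (STO M2): stack=[empty] mem=[0,8,9,0]
After op 7 (push 13): stack=[13] mem=[0,8,9,0]
After op 8 (push 1): stack=[13,1] mem=[0,8,9,0]
After op 9 (STO M0): stack=[13] mem=[1,8,9,0]
After op 10 (dup): stack=[13,13] mem=[1,8,9,0]
After op 11 (swap): stack=[13,13] mem=[1,8,9,0]
After op 12 (RCL M2): stack=[13,13,9] mem=[1,8,9,0]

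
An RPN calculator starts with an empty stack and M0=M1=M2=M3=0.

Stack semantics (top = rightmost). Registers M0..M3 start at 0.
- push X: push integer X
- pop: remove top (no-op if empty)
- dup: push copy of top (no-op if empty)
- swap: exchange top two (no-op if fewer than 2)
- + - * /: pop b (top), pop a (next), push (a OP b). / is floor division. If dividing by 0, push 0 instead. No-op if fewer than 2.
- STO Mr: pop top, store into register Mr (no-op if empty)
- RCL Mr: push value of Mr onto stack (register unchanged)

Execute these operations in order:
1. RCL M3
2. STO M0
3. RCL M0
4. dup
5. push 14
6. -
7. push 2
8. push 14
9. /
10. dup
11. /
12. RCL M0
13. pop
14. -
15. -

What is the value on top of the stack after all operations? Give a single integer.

After op 1 (RCL M3): stack=[0] mem=[0,0,0,0]
After op 2 (STO M0): stack=[empty] mem=[0,0,0,0]
After op 3 (RCL M0): stack=[0] mem=[0,0,0,0]
After op 4 (dup): stack=[0,0] mem=[0,0,0,0]
After op 5 (push 14): stack=[0,0,14] mem=[0,0,0,0]
After op 6 (-): stack=[0,-14] mem=[0,0,0,0]
After op 7 (push 2): stack=[0,-14,2] mem=[0,0,0,0]
After op 8 (push 14): stack=[0,-14,2,14] mem=[0,0,0,0]
After op 9 (/): stack=[0,-14,0] mem=[0,0,0,0]
After op 10 (dup): stack=[0,-14,0,0] mem=[0,0,0,0]
After op 11 (/): stack=[0,-14,0] mem=[0,0,0,0]
After op 12 (RCL M0): stack=[0,-14,0,0] mem=[0,0,0,0]
After op 13 (pop): stack=[0,-14,0] mem=[0,0,0,0]
After op 14 (-): stack=[0,-14] mem=[0,0,0,0]
After op 15 (-): stack=[14] mem=[0,0,0,0]

Answer: 14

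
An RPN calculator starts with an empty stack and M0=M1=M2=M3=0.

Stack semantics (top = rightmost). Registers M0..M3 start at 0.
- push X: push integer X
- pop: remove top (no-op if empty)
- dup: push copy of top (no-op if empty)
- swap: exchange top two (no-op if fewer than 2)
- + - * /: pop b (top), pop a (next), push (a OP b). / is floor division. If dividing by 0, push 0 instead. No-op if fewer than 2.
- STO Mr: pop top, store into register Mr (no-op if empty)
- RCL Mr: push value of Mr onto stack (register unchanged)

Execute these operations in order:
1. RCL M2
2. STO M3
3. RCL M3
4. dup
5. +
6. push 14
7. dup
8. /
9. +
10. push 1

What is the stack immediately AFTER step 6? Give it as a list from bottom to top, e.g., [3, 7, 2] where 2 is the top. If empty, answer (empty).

After op 1 (RCL M2): stack=[0] mem=[0,0,0,0]
After op 2 (STO M3): stack=[empty] mem=[0,0,0,0]
After op 3 (RCL M3): stack=[0] mem=[0,0,0,0]
After op 4 (dup): stack=[0,0] mem=[0,0,0,0]
After op 5 (+): stack=[0] mem=[0,0,0,0]
After op 6 (push 14): stack=[0,14] mem=[0,0,0,0]

[0, 14]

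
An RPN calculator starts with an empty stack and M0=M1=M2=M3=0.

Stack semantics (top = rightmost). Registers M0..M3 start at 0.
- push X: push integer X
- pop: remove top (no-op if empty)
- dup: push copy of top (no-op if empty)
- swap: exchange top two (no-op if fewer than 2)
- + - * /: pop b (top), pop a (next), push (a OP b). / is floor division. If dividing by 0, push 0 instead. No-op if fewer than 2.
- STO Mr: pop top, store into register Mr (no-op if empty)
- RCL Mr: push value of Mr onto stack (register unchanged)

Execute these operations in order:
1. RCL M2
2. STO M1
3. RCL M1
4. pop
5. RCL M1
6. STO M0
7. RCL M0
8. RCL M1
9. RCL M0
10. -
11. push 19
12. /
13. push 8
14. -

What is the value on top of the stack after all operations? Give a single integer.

Answer: -8

Derivation:
After op 1 (RCL M2): stack=[0] mem=[0,0,0,0]
After op 2 (STO M1): stack=[empty] mem=[0,0,0,0]
After op 3 (RCL M1): stack=[0] mem=[0,0,0,0]
After op 4 (pop): stack=[empty] mem=[0,0,0,0]
After op 5 (RCL M1): stack=[0] mem=[0,0,0,0]
After op 6 (STO M0): stack=[empty] mem=[0,0,0,0]
After op 7 (RCL M0): stack=[0] mem=[0,0,0,0]
After op 8 (RCL M1): stack=[0,0] mem=[0,0,0,0]
After op 9 (RCL M0): stack=[0,0,0] mem=[0,0,0,0]
After op 10 (-): stack=[0,0] mem=[0,0,0,0]
After op 11 (push 19): stack=[0,0,19] mem=[0,0,0,0]
After op 12 (/): stack=[0,0] mem=[0,0,0,0]
After op 13 (push 8): stack=[0,0,8] mem=[0,0,0,0]
After op 14 (-): stack=[0,-8] mem=[0,0,0,0]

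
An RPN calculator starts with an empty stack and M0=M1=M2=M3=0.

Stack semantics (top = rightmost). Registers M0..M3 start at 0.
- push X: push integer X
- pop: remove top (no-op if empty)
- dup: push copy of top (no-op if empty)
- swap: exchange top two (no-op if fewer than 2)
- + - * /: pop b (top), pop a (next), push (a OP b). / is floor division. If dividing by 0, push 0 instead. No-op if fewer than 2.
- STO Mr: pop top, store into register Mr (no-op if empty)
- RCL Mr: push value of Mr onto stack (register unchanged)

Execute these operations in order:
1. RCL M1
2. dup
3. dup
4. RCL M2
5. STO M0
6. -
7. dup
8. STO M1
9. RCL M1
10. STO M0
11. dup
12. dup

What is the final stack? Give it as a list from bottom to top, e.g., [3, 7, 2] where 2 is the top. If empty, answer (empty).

Answer: [0, 0, 0, 0]

Derivation:
After op 1 (RCL M1): stack=[0] mem=[0,0,0,0]
After op 2 (dup): stack=[0,0] mem=[0,0,0,0]
After op 3 (dup): stack=[0,0,0] mem=[0,0,0,0]
After op 4 (RCL M2): stack=[0,0,0,0] mem=[0,0,0,0]
After op 5 (STO M0): stack=[0,0,0] mem=[0,0,0,0]
After op 6 (-): stack=[0,0] mem=[0,0,0,0]
After op 7 (dup): stack=[0,0,0] mem=[0,0,0,0]
After op 8 (STO M1): stack=[0,0] mem=[0,0,0,0]
After op 9 (RCL M1): stack=[0,0,0] mem=[0,0,0,0]
After op 10 (STO M0): stack=[0,0] mem=[0,0,0,0]
After op 11 (dup): stack=[0,0,0] mem=[0,0,0,0]
After op 12 (dup): stack=[0,0,0,0] mem=[0,0,0,0]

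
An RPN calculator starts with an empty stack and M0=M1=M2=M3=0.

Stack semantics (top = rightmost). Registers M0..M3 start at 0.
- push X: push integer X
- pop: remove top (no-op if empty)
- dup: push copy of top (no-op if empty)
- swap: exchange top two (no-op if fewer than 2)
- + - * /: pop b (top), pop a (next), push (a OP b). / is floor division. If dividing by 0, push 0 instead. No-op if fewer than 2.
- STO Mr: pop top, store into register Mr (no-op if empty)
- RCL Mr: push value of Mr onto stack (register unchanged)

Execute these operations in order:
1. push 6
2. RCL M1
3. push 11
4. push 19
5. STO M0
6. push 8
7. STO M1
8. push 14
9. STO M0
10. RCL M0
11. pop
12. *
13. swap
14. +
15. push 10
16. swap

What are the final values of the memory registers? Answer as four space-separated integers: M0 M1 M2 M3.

After op 1 (push 6): stack=[6] mem=[0,0,0,0]
After op 2 (RCL M1): stack=[6,0] mem=[0,0,0,0]
After op 3 (push 11): stack=[6,0,11] mem=[0,0,0,0]
After op 4 (push 19): stack=[6,0,11,19] mem=[0,0,0,0]
After op 5 (STO M0): stack=[6,0,11] mem=[19,0,0,0]
After op 6 (push 8): stack=[6,0,11,8] mem=[19,0,0,0]
After op 7 (STO M1): stack=[6,0,11] mem=[19,8,0,0]
After op 8 (push 14): stack=[6,0,11,14] mem=[19,8,0,0]
After op 9 (STO M0): stack=[6,0,11] mem=[14,8,0,0]
After op 10 (RCL M0): stack=[6,0,11,14] mem=[14,8,0,0]
After op 11 (pop): stack=[6,0,11] mem=[14,8,0,0]
After op 12 (*): stack=[6,0] mem=[14,8,0,0]
After op 13 (swap): stack=[0,6] mem=[14,8,0,0]
After op 14 (+): stack=[6] mem=[14,8,0,0]
After op 15 (push 10): stack=[6,10] mem=[14,8,0,0]
After op 16 (swap): stack=[10,6] mem=[14,8,0,0]

Answer: 14 8 0 0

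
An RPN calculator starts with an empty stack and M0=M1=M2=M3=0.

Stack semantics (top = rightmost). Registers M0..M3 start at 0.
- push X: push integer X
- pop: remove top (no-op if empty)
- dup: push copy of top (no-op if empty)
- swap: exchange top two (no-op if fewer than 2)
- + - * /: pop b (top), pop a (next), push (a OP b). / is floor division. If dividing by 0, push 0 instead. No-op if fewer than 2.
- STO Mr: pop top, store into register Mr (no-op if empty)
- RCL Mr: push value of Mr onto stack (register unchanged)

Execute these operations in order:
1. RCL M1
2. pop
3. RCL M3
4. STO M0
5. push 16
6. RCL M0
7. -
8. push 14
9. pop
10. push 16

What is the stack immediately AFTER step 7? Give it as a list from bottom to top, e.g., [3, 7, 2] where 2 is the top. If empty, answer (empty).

After op 1 (RCL M1): stack=[0] mem=[0,0,0,0]
After op 2 (pop): stack=[empty] mem=[0,0,0,0]
After op 3 (RCL M3): stack=[0] mem=[0,0,0,0]
After op 4 (STO M0): stack=[empty] mem=[0,0,0,0]
After op 5 (push 16): stack=[16] mem=[0,0,0,0]
After op 6 (RCL M0): stack=[16,0] mem=[0,0,0,0]
After op 7 (-): stack=[16] mem=[0,0,0,0]

[16]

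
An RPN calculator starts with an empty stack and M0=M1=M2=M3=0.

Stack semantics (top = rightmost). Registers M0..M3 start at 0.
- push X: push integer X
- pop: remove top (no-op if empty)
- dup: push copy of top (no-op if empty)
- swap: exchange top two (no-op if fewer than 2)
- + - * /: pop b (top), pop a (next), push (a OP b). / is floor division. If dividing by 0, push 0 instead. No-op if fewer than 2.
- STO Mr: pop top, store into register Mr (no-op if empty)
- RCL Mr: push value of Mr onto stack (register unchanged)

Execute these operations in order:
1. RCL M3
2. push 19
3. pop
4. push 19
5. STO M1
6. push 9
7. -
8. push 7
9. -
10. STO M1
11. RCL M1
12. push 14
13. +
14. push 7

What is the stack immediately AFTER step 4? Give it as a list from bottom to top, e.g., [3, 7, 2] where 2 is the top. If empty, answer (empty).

After op 1 (RCL M3): stack=[0] mem=[0,0,0,0]
After op 2 (push 19): stack=[0,19] mem=[0,0,0,0]
After op 3 (pop): stack=[0] mem=[0,0,0,0]
After op 4 (push 19): stack=[0,19] mem=[0,0,0,0]

[0, 19]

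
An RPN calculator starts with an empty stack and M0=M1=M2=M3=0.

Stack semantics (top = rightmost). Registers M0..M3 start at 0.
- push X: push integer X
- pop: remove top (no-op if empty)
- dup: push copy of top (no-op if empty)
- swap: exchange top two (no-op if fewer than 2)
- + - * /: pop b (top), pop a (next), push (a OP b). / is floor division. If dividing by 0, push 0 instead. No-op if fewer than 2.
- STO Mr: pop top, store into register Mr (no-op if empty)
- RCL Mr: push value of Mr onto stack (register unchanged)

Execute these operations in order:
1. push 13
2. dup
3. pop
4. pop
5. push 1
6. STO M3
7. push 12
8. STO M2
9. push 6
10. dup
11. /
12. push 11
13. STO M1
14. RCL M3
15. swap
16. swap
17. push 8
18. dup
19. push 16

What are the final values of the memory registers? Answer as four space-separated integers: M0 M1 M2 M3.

Answer: 0 11 12 1

Derivation:
After op 1 (push 13): stack=[13] mem=[0,0,0,0]
After op 2 (dup): stack=[13,13] mem=[0,0,0,0]
After op 3 (pop): stack=[13] mem=[0,0,0,0]
After op 4 (pop): stack=[empty] mem=[0,0,0,0]
After op 5 (push 1): stack=[1] mem=[0,0,0,0]
After op 6 (STO M3): stack=[empty] mem=[0,0,0,1]
After op 7 (push 12): stack=[12] mem=[0,0,0,1]
After op 8 (STO M2): stack=[empty] mem=[0,0,12,1]
After op 9 (push 6): stack=[6] mem=[0,0,12,1]
After op 10 (dup): stack=[6,6] mem=[0,0,12,1]
After op 11 (/): stack=[1] mem=[0,0,12,1]
After op 12 (push 11): stack=[1,11] mem=[0,0,12,1]
After op 13 (STO M1): stack=[1] mem=[0,11,12,1]
After op 14 (RCL M3): stack=[1,1] mem=[0,11,12,1]
After op 15 (swap): stack=[1,1] mem=[0,11,12,1]
After op 16 (swap): stack=[1,1] mem=[0,11,12,1]
After op 17 (push 8): stack=[1,1,8] mem=[0,11,12,1]
After op 18 (dup): stack=[1,1,8,8] mem=[0,11,12,1]
After op 19 (push 16): stack=[1,1,8,8,16] mem=[0,11,12,1]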